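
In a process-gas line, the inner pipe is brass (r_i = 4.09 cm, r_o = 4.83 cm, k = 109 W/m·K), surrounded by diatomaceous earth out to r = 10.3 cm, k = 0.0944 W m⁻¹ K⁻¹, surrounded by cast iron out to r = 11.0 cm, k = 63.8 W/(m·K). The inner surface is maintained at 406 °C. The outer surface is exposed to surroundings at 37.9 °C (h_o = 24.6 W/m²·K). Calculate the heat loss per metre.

Treat each layer as a resistance in series:
  R'_brass = ln(0.0483/0.0409)/(2πk) = 0.1663/(2π·109) = 2.428×10^-4 m·K/W
  R'_diatomaceous earth = ln(0.103/0.0483)/(2πk) = 0.7573/(2π·0.0944) = 1.277 m·K/W
  R'_cast iron = ln(0.110/0.103)/(2πk) = 0.06575/(2π·63.8) = 1.640×10^-4 m·K/W
  R'_conv,out = 1/(2πr h) = 1/(2π·0.110·24.6) = 0.05882 m·K/W
ΣR = 2.428×10^-4 + 1.277 + 1.640×10^-4 + 0.05882 = 1.336 m·K/W
Q' = ΔT/ΣR = (406 °C − 37.9 °C)/1.336 = 276 W/m

Q' = 276 W/m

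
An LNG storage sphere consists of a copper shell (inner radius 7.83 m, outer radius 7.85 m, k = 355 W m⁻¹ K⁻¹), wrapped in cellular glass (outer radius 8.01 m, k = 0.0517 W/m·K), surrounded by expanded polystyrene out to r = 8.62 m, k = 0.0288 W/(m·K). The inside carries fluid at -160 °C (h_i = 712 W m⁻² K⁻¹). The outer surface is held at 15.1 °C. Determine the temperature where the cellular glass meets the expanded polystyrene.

T = -136 °C

Treat each layer as a resistance in series:
  R_conv,in = 1/(4πr²h) = 1/(4π·7.83²·712) = 1.823×10^-6 K/W
  R_copper = (1/7.83 − 1/7.85)/(4πk) = 3.254×10^-4/(4π·355) = 7.294×10^-8 K/W
  R_cellular glass = (1/7.85 − 1/8.01)/(4πk) = 0.002545/(4π·0.0517) = 0.003917 K/W
  R_expanded polystyrene = (1/8.01 − 1/8.62)/(4πk) = 0.008835/(4π·0.0288) = 0.02441 K/W
ΣR = 1.823×10^-6 + 7.294×10^-8 + 0.003917 + 0.02441 = 0.02833 K/W
Q = ΔT/ΣR = (-160 °C − 15.1 °C)/0.02833 = -6181 W
From the inner boundary to the cellular glass/expanded polystyrene interface, ΣR_partial = 0.003919 K/W.
T_interface = T_in − Q·ΣR_partial = -160 °C − (-6181)(0.003919) = -136 °C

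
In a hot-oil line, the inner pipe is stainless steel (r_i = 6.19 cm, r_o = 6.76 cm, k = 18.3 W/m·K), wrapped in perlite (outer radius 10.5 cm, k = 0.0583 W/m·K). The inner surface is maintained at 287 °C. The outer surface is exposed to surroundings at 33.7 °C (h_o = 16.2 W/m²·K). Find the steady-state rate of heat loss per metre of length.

Q' = 195 W/m

Series thermal resistances, inner to outer:
  R'_stainless steel = ln(0.0676/0.0619)/(2πk) = 0.08809/(2π·18.3) = 7.661×10^-4 m·K/W
  R'_perlite = ln(0.105/0.0676)/(2πk) = 0.4404/(2π·0.0583) = 1.202 m·K/W
  R'_conv,out = 1/(2πr h) = 1/(2π·0.105·16.2) = 0.09357 m·K/W
ΣR = 7.661×10^-4 + 1.202 + 0.09357 = 1.296 m·K/W
Q' = ΔT/ΣR = (287 °C − 33.7 °C)/1.296 = 195 W/m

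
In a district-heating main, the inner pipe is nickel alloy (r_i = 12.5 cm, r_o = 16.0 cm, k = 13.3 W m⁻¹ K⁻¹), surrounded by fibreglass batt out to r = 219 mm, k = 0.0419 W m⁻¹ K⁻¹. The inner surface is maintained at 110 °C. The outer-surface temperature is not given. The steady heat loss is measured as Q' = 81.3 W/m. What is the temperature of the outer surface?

Sum the resistances:
  R'_nickel alloy = ln(0.160/0.125)/(2πk) = 0.2469/(2π·13.3) = 0.002954 m·K/W
  R'_fibreglass batt = ln(0.219/0.160)/(2πk) = 0.3139/(2π·0.0419) = 1.192 m·K/W
ΣR = 1.195 m·K/W
ΔT = Q'·ΣR = 81.3 × 1.195 = 97.15 K
Heat flows outward, so T_out = T_in − ΔT = 110 − 97.15 = 12.8 °C

T_out = 12.8 °C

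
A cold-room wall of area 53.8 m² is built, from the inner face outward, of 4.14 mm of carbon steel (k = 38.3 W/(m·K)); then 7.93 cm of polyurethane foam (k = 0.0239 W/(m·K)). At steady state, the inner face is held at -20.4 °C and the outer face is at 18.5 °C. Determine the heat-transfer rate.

Series thermal resistances, inner to outer:
  R_carbon steel = L/(kA) = 0.00414/(38.3·53.8) = 2.009×10^-6 K/W
  R_polyurethane foam = L/(kA) = 0.0793/(0.0239·53.8) = 0.06167 K/W
ΣR = 2.009×10^-6 + 0.06167 = 0.06167 K/W
Q = ΔT/ΣR = (-20.4 °C − 18.5 °C)/0.06167 = -631 W
(Negative Q ⇒ heat flows inward; heat gain = 631 W.)

Q = 631 W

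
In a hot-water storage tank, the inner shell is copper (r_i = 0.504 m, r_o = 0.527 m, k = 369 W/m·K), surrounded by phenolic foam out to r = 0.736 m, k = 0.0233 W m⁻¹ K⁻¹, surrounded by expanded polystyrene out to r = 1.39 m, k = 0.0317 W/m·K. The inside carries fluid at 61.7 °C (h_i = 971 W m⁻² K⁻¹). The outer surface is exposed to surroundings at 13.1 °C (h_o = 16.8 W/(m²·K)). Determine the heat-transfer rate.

Resistance network (inner→outer):
  R_conv,in = 1/(4πr²h) = 1/(4π·0.504²·971) = 3.226×10^-4 K/W
  R_copper = (1/0.504 − 1/0.527)/(4πk) = 0.08659/(4π·369) = 1.867×10^-5 K/W
  R_phenolic foam = (1/0.527 − 1/0.736)/(4πk) = 0.5388/(4π·0.0233) = 1.840 K/W
  R_expanded polystyrene = (1/0.736 − 1/1.39)/(4πk) = 0.6393/(4π·0.0317) = 1.605 K/W
  R_conv,out = 1/(4πr²h) = 1/(4π·1.39²·16.8) = 0.002452 K/W
ΣR = 3.226×10^-4 + 1.867×10^-5 + 1.840 + 1.605 + 0.002452 = 3.448 K/W
Q = ΔT/ΣR = (61.7 °C − 13.1 °C)/3.448 = 14.1 W

Q = 14.1 W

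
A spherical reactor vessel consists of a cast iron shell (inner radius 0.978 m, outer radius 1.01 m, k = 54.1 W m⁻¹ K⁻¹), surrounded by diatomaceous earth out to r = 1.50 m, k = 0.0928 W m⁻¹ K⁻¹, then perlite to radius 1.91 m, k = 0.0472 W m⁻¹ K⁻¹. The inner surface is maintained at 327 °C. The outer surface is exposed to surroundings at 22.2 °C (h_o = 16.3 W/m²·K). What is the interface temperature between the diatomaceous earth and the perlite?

T = 164 °C

Resistance network (inner→outer):
  R_cast iron = (1/0.978 − 1/1.01)/(4πk) = 0.03240/(4π·54.1) = 4.765×10^-5 K/W
  R_diatomaceous earth = (1/1.01 − 1/1.50)/(4πk) = 0.3234/(4π·0.0928) = 0.2773 K/W
  R_perlite = (1/1.50 − 1/1.91)/(4πk) = 0.1431/(4π·0.0472) = 0.2413 K/W
  R_conv,out = 1/(4πr²h) = 1/(4π·1.91²·16.3) = 0.001338 K/W
ΣR = 4.765×10^-5 + 0.2773 + 0.2413 + 0.001338 = 0.5200 K/W
Q = ΔT/ΣR = (327 °C − 22.2 °C)/0.5200 = 586.2 W
From the inner boundary to the diatomaceous earth/perlite interface, ΣR_partial = 0.2773 K/W.
T_interface = T_in − Q·ΣR_partial = 327 °C − (586.2)(0.2773) = 164 °C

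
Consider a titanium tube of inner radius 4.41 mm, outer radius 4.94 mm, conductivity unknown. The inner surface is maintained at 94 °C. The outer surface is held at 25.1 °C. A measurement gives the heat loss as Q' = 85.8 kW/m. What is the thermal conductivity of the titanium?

k = 22.5 W/m·K

ΣR = ΔT/Q' = |94 − 25.1|/85800 = 8.030×10^-4 m·K/W
ln(r₂/r₁)/(2πk) = 8.030×10^-4 ⇒ k = 0.1135/(2π·8.030×10^-4) = 22.5 W/m·K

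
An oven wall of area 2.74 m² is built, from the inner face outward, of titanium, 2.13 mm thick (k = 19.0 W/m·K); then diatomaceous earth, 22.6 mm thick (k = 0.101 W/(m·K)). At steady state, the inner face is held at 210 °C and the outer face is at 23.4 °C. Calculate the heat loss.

Q = 2.28 kW

Resistance network (inner→outer):
  R_titanium = L/(kA) = 0.00213/(19.0·2.74) = 4.091×10^-5 K/W
  R_diatomaceous earth = L/(kA) = 0.0226/(0.101·2.74) = 0.08167 K/W
ΣR = 4.091×10^-5 + 0.08167 = 0.08171 K/W
Q = ΔT/ΣR = (210 °C − 23.4 °C)/0.08171 = 2280 W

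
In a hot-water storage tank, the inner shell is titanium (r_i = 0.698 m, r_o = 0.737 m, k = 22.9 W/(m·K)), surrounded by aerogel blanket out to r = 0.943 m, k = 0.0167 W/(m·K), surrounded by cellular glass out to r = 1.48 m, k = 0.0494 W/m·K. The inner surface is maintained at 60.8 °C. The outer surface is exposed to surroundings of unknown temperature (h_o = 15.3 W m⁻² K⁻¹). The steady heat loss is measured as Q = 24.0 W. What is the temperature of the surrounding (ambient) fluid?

T_out = 12.0 °C

Series resistances:
  R_titanium = (1/0.698 − 1/0.737)/(4πk) = 0.07581/(4π·22.9) = 2.634×10^-4 K/W
  R_aerogel blanket = (1/0.737 − 1/0.943)/(4πk) = 0.2964/(4π·0.0167) = 1.412 K/W
  R_cellular glass = (1/0.943 − 1/1.48)/(4πk) = 0.3848/(4π·0.0494) = 0.6198 K/W
  R_conv,out = 1/(4πr²h) = 1/(4π·1.48²·15.3) = 0.002375 K/W
ΣR = 2.035 K/W
ΔT = Q·ΣR = 24.0 × 2.035 = 48.84 K
Heat flows outward, so T_out = T_in − ΔT = 60.8 − 48.84 = 12.0 °C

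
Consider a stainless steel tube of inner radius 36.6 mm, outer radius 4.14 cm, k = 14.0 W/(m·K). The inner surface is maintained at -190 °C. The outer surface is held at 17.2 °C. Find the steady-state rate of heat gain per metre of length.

Q' = 1.48×10^5 W/m

Q' = 2πk·ΔT/ln(r₂/r₁) = 2π × 14.0 × 207.2 / ln(0.0414/0.0366) = 1.48×10^5 W/m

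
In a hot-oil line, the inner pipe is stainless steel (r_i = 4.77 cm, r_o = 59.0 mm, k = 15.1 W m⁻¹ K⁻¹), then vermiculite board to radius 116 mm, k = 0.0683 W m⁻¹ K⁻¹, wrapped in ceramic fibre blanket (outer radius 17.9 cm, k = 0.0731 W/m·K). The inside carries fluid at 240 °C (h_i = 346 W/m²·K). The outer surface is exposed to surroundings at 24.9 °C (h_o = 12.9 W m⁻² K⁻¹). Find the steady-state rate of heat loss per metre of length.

Resistance network (inner→outer):
  R'_conv,in = 1/(2πr h) = 1/(2π·0.0477·346) = 0.009643 m·K/W
  R'_stainless steel = ln(0.0590/0.0477)/(2πk) = 0.2126/(2π·15.1) = 0.002241 m·K/W
  R'_vermiculite board = ln(0.116/0.0590)/(2πk) = 0.6761/(2π·0.0683) = 1.575 m·K/W
  R'_ceramic fibre blanket = ln(0.179/0.116)/(2πk) = 0.4338/(2π·0.0731) = 0.9445 m·K/W
  R'_conv,out = 1/(2πr h) = 1/(2π·0.179·12.9) = 0.06893 m·K/W
ΣR = 0.009643 + 0.002241 + 1.575 + 0.9445 + 0.06893 = 2.600 m·K/W
Q' = ΔT/ΣR = (240 °C − 24.9 °C)/2.600 = 82.7 W/m

Q' = 82.7 W/m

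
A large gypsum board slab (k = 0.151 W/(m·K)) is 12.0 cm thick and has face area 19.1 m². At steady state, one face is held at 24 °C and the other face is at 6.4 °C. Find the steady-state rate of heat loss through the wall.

Q = 423 W

Q = kA·ΔT/L = 0.151 × 19.1 × |24 °C − 6.4 °C| / 0.120 = 423 W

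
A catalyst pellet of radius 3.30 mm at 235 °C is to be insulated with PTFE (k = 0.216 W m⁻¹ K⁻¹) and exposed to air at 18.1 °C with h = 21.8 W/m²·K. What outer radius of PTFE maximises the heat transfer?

For a sphere, r_cr = 2k_ins/h = 2·0.216/21.8 = 0.0198 m = 1.98 cm

r_cr = 1.98 cm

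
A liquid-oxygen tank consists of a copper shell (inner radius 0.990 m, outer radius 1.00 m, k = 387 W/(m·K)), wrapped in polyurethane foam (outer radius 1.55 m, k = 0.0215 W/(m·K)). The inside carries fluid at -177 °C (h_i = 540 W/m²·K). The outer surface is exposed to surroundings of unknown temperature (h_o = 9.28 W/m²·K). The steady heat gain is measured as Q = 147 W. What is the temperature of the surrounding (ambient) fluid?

Sum the resistances:
  R_conv,in = 1/(4πr²h) = 1/(4π·0.990²·540) = 1.504×10^-4 K/W
  R_copper = (1/0.990 − 1/1.00)/(4πk) = 0.01010/(4π·387) = 2.077×10^-6 K/W
  R_polyurethane foam = (1/1.00 − 1/1.55)/(4πk) = 0.3548/(4π·0.0215) = 1.313 K/W
  R_conv,out = 1/(4πr²h) = 1/(4π·1.55²·9.28) = 0.003569 K/W
ΣR = 1.317 K/W
ΔT = Q·ΣR = 147 × 1.317 = 193.6 K
Heat flows inward, so T_out = T_in + ΔT = -177 + 193.6 = 16.6 °C

T_out = 16.6 °C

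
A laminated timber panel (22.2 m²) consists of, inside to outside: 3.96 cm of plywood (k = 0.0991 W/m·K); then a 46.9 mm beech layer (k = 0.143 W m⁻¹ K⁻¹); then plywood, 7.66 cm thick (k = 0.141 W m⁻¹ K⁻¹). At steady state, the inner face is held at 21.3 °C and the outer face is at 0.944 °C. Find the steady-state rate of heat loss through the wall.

Q = 356 W

Treat each layer as a resistance in series:
  R_plywood = L/(kA) = 0.0396/(0.0991·22.2) = 0.01800 K/W
  R_beech = L/(kA) = 0.0469/(0.143·22.2) = 0.01477 K/W
  R_plywood = L/(kA) = 0.0766/(0.141·22.2) = 0.02447 K/W
ΣR = 0.01800 + 0.01477 + 0.02447 = 0.05724 K/W
Q = ΔT/ΣR = (21.3 °C − 0.944 °C)/0.05724 = 356 W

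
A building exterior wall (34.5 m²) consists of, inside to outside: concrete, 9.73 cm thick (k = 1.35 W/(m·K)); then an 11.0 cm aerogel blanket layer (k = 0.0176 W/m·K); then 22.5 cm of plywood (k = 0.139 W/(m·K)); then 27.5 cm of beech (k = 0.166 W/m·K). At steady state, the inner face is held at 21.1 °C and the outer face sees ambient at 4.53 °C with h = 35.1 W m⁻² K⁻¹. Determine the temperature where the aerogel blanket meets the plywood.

T = 10.2 °C

Resistance network (inner→outer):
  R_concrete = L/(kA) = 0.0973/(1.35·34.5) = 0.002089 K/W
  R_aerogel blanket = L/(kA) = 0.110/(0.0176·34.5) = 0.1812 K/W
  R_plywood = L/(kA) = 0.225/(0.139·34.5) = 0.04692 K/W
  R_beech = L/(kA) = 0.275/(0.166·34.5) = 0.04802 K/W
  R_conv,out = 1/(hA) = 1/(35.1·34.5) = 8.258×10^-4 K/W
ΣR = 0.002089 + 0.1812 + 0.04692 + 0.04802 + 8.258×10^-4 = 0.2791 K/W
Q = ΔT/ΣR = (21.1 °C − 4.53 °C)/0.2791 = 59.37 W
From the inner boundary to the aerogel blanket/plywood interface, ΣR_partial = 0.1833 K/W.
T_interface = T_in − Q·ΣR_partial = 21.1 °C − (59.37)(0.1833) = 10.2 °C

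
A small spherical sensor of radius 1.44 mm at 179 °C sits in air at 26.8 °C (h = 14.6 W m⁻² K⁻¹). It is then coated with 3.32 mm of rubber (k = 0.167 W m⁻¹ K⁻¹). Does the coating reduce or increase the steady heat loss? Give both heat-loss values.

increases: 0.0579 → 0.323 W

Critical radius for a sphere: r_cr = 2k/h = 0.0229 m = 2.29 cm.
Outer radius after coating: r₂ = 0.00144 + 0.00332 = 0.00476 m.
Since r₁ < r_cr and r₂ ≤ r_cr, the coating moves toward the maximum at r_cr — heat loss rises.
Bare: R = 1/(4πr₁²h) = 2629 K/W; Q = 152.2/2629 = 0.0579 W.
Coated: R = R_cond + R_conv = 471.4 K/W; Q = 152.2/471.4 = 0.323 W.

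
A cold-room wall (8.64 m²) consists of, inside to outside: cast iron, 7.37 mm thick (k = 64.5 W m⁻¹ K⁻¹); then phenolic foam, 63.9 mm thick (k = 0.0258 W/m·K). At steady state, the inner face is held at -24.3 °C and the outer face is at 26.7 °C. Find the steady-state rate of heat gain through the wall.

Treat each layer as a resistance in series:
  R_cast iron = L/(kA) = 0.00737/(64.5·8.64) = 1.322×10^-5 K/W
  R_phenolic foam = L/(kA) = 0.0639/(0.0258·8.64) = 0.2867 K/W
ΣR = 1.322×10^-5 + 0.2867 = 0.2867 K/W
Q = ΔT/ΣR = (-24.3 °C − 26.7 °C)/0.2867 = -178 W
(Negative Q ⇒ heat flows inward; heat gain = 178 W.)

Q = 178 W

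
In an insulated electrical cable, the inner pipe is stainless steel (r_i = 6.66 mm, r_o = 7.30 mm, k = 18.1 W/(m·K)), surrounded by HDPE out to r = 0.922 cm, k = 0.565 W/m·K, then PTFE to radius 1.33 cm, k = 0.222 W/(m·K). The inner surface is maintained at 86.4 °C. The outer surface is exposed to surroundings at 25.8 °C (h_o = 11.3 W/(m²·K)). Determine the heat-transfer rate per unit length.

Q' = 43.7 W/m

Treat each layer as a resistance in series:
  R'_stainless steel = ln(0.00730/0.00666)/(2πk) = 0.09175/(2π·18.1) = 8.068×10^-4 m·K/W
  R'_HDPE = ln(0.00922/0.00730)/(2πk) = 0.2335/(2π·0.565) = 0.06577 m·K/W
  R'_PTFE = ln(0.0133/0.00922)/(2πk) = 0.3664/(2π·0.222) = 0.2627 m·K/W
  R'_conv,out = 1/(2πr h) = 1/(2π·0.0133·11.3) = 1.059 m·K/W
ΣR = 8.068×10^-4 + 0.06577 + 0.2627 + 1.059 = 1.388 m·K/W
Q' = ΔT/ΣR = (86.4 °C − 25.8 °C)/1.388 = 43.7 W/m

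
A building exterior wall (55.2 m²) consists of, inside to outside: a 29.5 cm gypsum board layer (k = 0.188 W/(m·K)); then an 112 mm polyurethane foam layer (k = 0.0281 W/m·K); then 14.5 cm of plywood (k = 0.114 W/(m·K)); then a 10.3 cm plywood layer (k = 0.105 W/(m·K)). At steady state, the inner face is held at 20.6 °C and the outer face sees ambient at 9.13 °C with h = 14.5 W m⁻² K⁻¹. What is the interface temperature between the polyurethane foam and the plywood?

T = 12.5 °C

Series thermal resistances, inner to outer:
  R_gypsum board = L/(kA) = 0.295/(0.188·55.2) = 0.02843 K/W
  R_polyurethane foam = L/(kA) = 0.112/(0.0281·55.2) = 0.07221 K/W
  R_plywood = L/(kA) = 0.145/(0.114·55.2) = 0.02304 K/W
  R_plywood = L/(kA) = 0.103/(0.105·55.2) = 0.01777 K/W
  R_conv,out = 1/(hA) = 1/(14.5·55.2) = 0.001249 K/W
ΣR = 0.02843 + 0.07221 + 0.02304 + 0.01777 + 0.001249 = 0.1427 K/W
Q = ΔT/ΣR = (20.6 °C − 9.13 °C)/0.1427 = 80.38 W
From the inner boundary to the polyurethane foam/plywood interface, ΣR_partial = 0.1006 K/W.
T_interface = T_in − Q·ΣR_partial = 20.6 °C − (80.38)(0.1006) = 12.5 °C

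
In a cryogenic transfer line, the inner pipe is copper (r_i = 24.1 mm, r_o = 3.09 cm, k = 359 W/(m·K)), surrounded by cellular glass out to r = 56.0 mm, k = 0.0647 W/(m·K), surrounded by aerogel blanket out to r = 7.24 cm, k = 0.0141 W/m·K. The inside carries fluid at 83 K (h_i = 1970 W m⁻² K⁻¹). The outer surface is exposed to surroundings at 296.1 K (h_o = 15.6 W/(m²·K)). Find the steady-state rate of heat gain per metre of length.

Resistance network (inner→outer):
  R'_conv,in = 1/(2πr h) = 1/(2π·0.0241·1970) = 0.003352 m·K/W
  R'_copper = ln(0.0309/0.0241)/(2πk) = 0.2485/(2π·359) = 1.102×10^-4 m·K/W
  R'_cellular glass = ln(0.0560/0.0309)/(2πk) = 0.5946/(2π·0.0647) = 1.463 m·K/W
  R'_aerogel blanket = ln(0.0724/0.0560)/(2πk) = 0.2569/(2π·0.0141) = 2.899 m·K/W
  R'_conv,out = 1/(2πr h) = 1/(2π·0.0724·15.6) = 0.1409 m·K/W
ΣR = 0.003352 + 1.102×10^-4 + 1.463 + 2.899 + 0.1409 = 4.506 m·K/W
Q' = ΔT/ΣR = (83 K − 296.1 K)/4.506 = -47.3 W/m
(Negative Q' ⇒ heat flows inward; heat gain = 47.3 W/m.)

Q' = 47.3 W/m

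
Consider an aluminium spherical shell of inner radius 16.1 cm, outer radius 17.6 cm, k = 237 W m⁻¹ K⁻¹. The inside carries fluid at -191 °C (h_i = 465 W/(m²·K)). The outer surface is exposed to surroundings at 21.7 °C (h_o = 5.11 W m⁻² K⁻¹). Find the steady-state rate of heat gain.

Q = 417 W

Resistance network (inner→outer):
  R_conv,in = 1/(4πr²h) = 1/(4π·0.161²·465) = 0.006602 K/W
  R_aluminium = (1/0.161 − 1/0.176)/(4πk) = 0.5294/(4π·237) = 1.777×10^-4 K/W
  R_conv,out = 1/(4πr²h) = 1/(4π·0.176²·5.11) = 0.5027 K/W
ΣR = 0.006602 + 1.777×10^-4 + 0.5027 = 0.5095 K/W
Q = ΔT/ΣR = (-191 °C − 21.7 °C)/0.5095 = -417 W
(Negative Q ⇒ heat flows inward; heat gain = 417 W.)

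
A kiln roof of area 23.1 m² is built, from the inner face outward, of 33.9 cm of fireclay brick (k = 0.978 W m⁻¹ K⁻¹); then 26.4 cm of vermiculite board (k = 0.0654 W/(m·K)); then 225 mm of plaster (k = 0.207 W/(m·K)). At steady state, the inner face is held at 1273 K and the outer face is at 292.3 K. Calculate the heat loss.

Q = 4.14 kW

Treat each layer as a resistance in series:
  R_fireclay brick = L/(kA) = 0.339/(0.978·23.1) = 0.01501 K/W
  R_vermiculite board = L/(kA) = 0.264/(0.0654·23.1) = 0.1747 K/W
  R_plaster = L/(kA) = 0.225/(0.207·23.1) = 0.04705 K/W
ΣR = 0.01501 + 0.1747 + 0.04705 = 0.2368 K/W
Q = ΔT/ΣR = (1273 K − 292.3 K)/0.2368 = 4140 W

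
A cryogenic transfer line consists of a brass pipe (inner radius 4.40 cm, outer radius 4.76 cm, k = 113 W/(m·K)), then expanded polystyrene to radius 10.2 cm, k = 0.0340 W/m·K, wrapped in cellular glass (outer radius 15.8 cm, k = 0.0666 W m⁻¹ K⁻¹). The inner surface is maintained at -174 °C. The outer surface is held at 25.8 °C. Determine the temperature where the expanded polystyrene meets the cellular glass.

T = -19.5 °C

Series thermal resistances, inner to outer:
  R'_brass = ln(0.0476/0.0440)/(2πk) = 0.07864/(2π·113) = 1.108×10^-4 m·K/W
  R'_expanded polystyrene = ln(0.102/0.0476)/(2πk) = 0.7621/(2π·0.0340) = 3.568 m·K/W
  R'_cellular glass = ln(0.158/0.102)/(2πk) = 0.4376/(2π·0.0666) = 1.046 m·K/W
ΣR = 1.108×10^-4 + 3.568 + 1.046 = 4.614 m·K/W
Q' = ΔT/ΣR = (-174 °C − 25.8 °C)/4.614 = -43.30 W/m
From the inner boundary to the expanded polystyrene/cellular glass interface, ΣR_partial = 3.568 m·K/W.
T_interface = T_in − Q'·ΣR_partial = -174 °C − (-43.30)(3.568) = -19.5 °C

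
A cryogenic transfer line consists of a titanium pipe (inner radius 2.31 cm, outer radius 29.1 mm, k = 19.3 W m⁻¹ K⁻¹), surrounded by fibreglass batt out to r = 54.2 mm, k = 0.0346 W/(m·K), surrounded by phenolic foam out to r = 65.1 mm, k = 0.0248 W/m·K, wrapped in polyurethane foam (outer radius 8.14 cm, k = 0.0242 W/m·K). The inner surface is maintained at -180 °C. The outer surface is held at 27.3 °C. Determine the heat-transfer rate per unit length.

Q' = 37.6 W/m

Series thermal resistances, inner to outer:
  R'_titanium = ln(0.0291/0.0231)/(2πk) = 0.2309/(2π·19.3) = 0.001904 m·K/W
  R'_fibreglass batt = ln(0.0542/0.0291)/(2πk) = 0.6219/(2π·0.0346) = 2.861 m·K/W
  R'_phenolic foam = ln(0.0651/0.0542)/(2πk) = 0.1832/(2π·0.0248) = 1.176 m·K/W
  R'_polyurethane foam = ln(0.0814/0.0651)/(2πk) = 0.2235/(2π·0.0242) = 1.470 m·K/W
ΣR = 0.001904 + 2.861 + 1.176 + 1.470 = 5.509 m·K/W
Q' = ΔT/ΣR = (-180 °C − 27.3 °C)/5.509 = -37.6 W/m
(Negative Q' ⇒ heat flows inward; heat gain = 37.6 W/m.)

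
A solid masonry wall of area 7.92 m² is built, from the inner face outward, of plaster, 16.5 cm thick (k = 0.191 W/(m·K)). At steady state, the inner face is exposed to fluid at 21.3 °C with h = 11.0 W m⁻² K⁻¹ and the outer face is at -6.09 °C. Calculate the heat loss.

Treat each layer as a resistance in series:
  R_conv,in = 1/(hA) = 1/(11.0·7.92) = 0.01148 K/W
  R_plaster = L/(kA) = 0.165/(0.191·7.92) = 0.1091 K/W
ΣR = 0.01148 + 0.1091 = 0.1206 K/W
Q = ΔT/ΣR = (21.3 °C − -6.09 °C)/0.1206 = 227 W

Q = 227 W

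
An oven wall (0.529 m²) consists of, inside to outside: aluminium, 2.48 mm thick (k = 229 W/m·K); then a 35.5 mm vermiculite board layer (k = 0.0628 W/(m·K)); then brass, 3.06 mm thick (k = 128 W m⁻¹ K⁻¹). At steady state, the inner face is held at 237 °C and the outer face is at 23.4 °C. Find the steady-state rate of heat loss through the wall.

Treat each layer as a resistance in series:
  R_aluminium = L/(kA) = 0.00248/(229·0.529) = 2.047×10^-5 K/W
  R_vermiculite board = L/(kA) = 0.0355/(0.0628·0.529) = 1.069 K/W
  R_brass = L/(kA) = 0.00306/(128·0.529) = 4.519×10^-5 K/W
ΣR = 2.047×10^-5 + 1.069 + 4.519×10^-5 = 1.069 K/W
Q = ΔT/ΣR = (237 °C − 23.4 °C)/1.069 = 200 W

Q = 200 W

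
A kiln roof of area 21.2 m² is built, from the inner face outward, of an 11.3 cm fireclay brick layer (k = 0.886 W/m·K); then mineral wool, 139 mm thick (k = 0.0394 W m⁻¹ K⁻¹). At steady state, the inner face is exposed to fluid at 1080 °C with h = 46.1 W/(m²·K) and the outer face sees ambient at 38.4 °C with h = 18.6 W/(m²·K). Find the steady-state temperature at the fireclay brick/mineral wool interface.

Resistance network (inner→outer):
  R_conv,in = 1/(hA) = 1/(46.1·21.2) = 0.001023 K/W
  R_fireclay brick = L/(kA) = 0.113/(0.886·21.2) = 0.006016 K/W
  R_mineral wool = L/(kA) = 0.139/(0.0394·21.2) = 0.1664 K/W
  R_conv,out = 1/(hA) = 1/(18.6·21.2) = 0.002536 K/W
ΣR = 0.001023 + 0.006016 + 0.1664 + 0.002536 = 0.1760 K/W
Q = ΔT/ΣR = (1080 °C − 38.4 °C)/0.1760 = 5918 W
From the inner boundary to the fireclay brick/mineral wool interface, ΣR_partial = 0.007039 K/W.
T_interface = T_in − Q·ΣR_partial = 1080 °C − (5918)(0.007039) = 1038 °C

T = 1038 °C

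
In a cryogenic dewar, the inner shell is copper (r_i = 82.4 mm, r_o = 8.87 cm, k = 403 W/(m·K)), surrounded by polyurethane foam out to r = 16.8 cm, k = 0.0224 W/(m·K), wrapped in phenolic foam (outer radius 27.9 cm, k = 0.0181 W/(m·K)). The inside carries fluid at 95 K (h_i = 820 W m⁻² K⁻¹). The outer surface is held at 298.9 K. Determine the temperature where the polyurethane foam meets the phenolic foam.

Series thermal resistances, inner to outer:
  R_conv,in = 1/(4πr²h) = 1/(4π·0.0824²·820) = 0.01429 K/W
  R_copper = (1/0.0824 − 1/0.0887)/(4πk) = 0.8620/(4π·403) = 1.702×10^-4 K/W
  R_polyurethane foam = (1/0.0887 − 1/0.168)/(4πk) = 5.322/(4π·0.0224) = 18.91 K/W
  R_phenolic foam = (1/0.168 − 1/0.279)/(4πk) = 2.368/(4π·0.0181) = 10.41 K/W
ΣR = 0.01429 + 1.702×10^-4 + 18.91 + 10.41 = 29.33 K/W
Q = ΔT/ΣR = (95 K − 298.9 K)/29.33 = -6.952 W
From the inner boundary to the polyurethane foam/phenolic foam interface, ΣR_partial = 18.92 K/W.
T_interface = T_in − Q·ΣR_partial = 95 K − (-6.952)(18.92) = 226.5 K

T = 226.5 K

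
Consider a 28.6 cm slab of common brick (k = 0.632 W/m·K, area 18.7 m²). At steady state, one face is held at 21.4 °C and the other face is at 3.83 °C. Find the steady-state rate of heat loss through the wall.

Q = kA·ΔT/L = 0.632 × 18.7 × |21.4 °C − 3.83 °C| / 0.286 = 726 W

Q = 726 W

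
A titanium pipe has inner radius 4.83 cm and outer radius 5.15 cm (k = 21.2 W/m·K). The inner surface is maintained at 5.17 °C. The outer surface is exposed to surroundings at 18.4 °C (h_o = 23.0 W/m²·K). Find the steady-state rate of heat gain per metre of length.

Q' = 98.1 W/m

Series thermal resistances, inner to outer:
  R'_titanium = ln(0.0515/0.0483)/(2πk) = 0.06415/(2π·21.2) = 4.816×10^-4 m·K/W
  R'_conv,out = 1/(2πr h) = 1/(2π·0.0515·23.0) = 0.1344 m·K/W
ΣR = 4.816×10^-4 + 0.1344 = 0.1349 m·K/W
Q' = ΔT/ΣR = (5.17 °C − 18.4 °C)/0.1349 = -98.1 W/m
(Negative Q' ⇒ heat flows inward; heat gain = 98.1 W/m.)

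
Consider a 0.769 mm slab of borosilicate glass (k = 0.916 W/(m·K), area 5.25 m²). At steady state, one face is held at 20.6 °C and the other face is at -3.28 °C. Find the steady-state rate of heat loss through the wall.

Q = 1.49×10^5 W

Q = kA·ΔT/L = 0.916 × 5.25 × |20.6 °C − -3.28 °C| / 7.69×10^-4 = 1.49×10^5 W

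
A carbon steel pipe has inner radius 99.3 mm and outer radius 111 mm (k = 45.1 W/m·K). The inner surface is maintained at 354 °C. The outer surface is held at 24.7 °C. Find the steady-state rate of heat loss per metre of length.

Q' = 8.38×10^5 W/m

Q' = 2πk·ΔT/ln(r₂/r₁) = 2π × 45.1 × 329.3 / ln(0.111/0.0993) = 8.38×10^5 W/m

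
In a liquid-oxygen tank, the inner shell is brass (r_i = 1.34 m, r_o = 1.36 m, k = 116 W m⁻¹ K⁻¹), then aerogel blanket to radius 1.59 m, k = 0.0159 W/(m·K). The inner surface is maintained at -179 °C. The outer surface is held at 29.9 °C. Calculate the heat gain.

Treat each layer as a resistance in series:
  R_brass = (1/1.34 − 1/1.36)/(4πk) = 0.01097/(4π·116) = 7.529×10^-6 K/W
  R_aerogel blanket = (1/1.36 − 1/1.59)/(4πk) = 0.1064/(4π·0.0159) = 0.5323 K/W
ΣR = 7.529×10^-6 + 0.5323 = 0.5323 K/W
Q = ΔT/ΣR = (-179 °C − 29.9 °C)/0.5323 = -392 W
(Negative Q ⇒ heat flows inward; heat gain = 392 W.)

Q = 392 W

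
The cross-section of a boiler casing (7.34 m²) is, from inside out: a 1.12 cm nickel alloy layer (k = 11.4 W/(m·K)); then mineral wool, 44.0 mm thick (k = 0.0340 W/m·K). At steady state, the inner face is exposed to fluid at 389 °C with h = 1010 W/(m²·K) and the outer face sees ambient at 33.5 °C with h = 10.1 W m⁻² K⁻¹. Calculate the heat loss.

Q = 1870 W

Resistance network (inner→outer):
  R_conv,in = 1/(hA) = 1/(1010·7.34) = 1.349×10^-4 K/W
  R_nickel alloy = L/(kA) = 0.0112/(11.4·7.34) = 1.338×10^-4 K/W
  R_mineral wool = L/(kA) = 0.0440/(0.0340·7.34) = 0.1763 K/W
  R_conv,out = 1/(hA) = 1/(10.1·7.34) = 0.01349 K/W
ΣR = 1.349×10^-4 + 1.338×10^-4 + 0.1763 + 0.01349 = 0.1901 K/W
Q = ΔT/ΣR = (389 °C − 33.5 °C)/0.1901 = 1870 W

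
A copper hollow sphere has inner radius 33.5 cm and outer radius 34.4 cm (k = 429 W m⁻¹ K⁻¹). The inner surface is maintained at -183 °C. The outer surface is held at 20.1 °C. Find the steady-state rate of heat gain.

Q = 4πk·ΔT/(1/r₁ − 1/r₂) = 4π × 429 × 203.1 / (1/0.335 − 1/0.344) = 1.40×10^7 W

Q = 1.40×10^7 W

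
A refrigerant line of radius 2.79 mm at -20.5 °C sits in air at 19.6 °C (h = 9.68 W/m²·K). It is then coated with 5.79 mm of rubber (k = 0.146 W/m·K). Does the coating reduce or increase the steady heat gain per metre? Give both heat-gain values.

Critical radius for a cylinder: r_cr = k/h = 0.0151 m = 1.51 cm.
Outer radius after coating: r₂ = 0.00279 + 0.00579 = 0.00858 m.
Since r₁ < r_cr and r₂ ≤ r_cr, the coating moves toward the maximum at r_cr — heat gain rises.
Bare: R = 1/(2πr₁h) = 5.893 m·K/W; Q = 40.1/5.893 = 6.80 W/m.
Coated: R = R_cond + R_conv = 3.141 m·K/W; Q = 40.1/3.141 = 12.8 W/m.

increases: 6.80 → 12.8 W/m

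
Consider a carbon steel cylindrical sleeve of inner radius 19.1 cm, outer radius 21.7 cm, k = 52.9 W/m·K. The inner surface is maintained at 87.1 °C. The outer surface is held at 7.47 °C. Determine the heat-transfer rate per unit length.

Q' = 207 kW/m

Q' = 2πk·ΔT/ln(r₂/r₁) = 2π × 52.9 × 79.63 / ln(0.217/0.191) = 2.07×10^5 W/m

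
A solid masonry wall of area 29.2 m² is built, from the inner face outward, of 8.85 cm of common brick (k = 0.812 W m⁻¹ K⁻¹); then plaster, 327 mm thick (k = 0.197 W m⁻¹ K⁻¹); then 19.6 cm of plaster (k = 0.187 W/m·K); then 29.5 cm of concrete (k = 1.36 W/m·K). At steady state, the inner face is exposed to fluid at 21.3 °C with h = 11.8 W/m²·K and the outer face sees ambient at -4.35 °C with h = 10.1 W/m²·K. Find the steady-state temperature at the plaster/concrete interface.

Treat each layer as a resistance in series:
  R_conv,in = 1/(hA) = 1/(11.8·29.2) = 0.002902 K/W
  R_common brick = L/(kA) = 0.0885/(0.812·29.2) = 0.003733 K/W
  R_plaster = L/(kA) = 0.327/(0.197·29.2) = 0.05685 K/W
  R_plaster = L/(kA) = 0.196/(0.187·29.2) = 0.03589 K/W
  R_concrete = L/(kA) = 0.295/(1.36·29.2) = 0.007428 K/W
  R_conv,out = 1/(hA) = 1/(10.1·29.2) = 0.003391 K/W
ΣR = 0.002902 + 0.003733 + 0.05685 + 0.03589 + 0.007428 + 0.003391 = 0.1102 K/W
Q = ΔT/ΣR = (21.3 °C − -4.35 °C)/0.1102 = 232.8 W
From the inner boundary to the plaster/concrete interface, ΣR_partial = 0.09937 K/W.
T_interface = T_in − Q·ΣR_partial = 21.3 °C − (232.8)(0.09937) = -1.83 °C

T = -1.83 °C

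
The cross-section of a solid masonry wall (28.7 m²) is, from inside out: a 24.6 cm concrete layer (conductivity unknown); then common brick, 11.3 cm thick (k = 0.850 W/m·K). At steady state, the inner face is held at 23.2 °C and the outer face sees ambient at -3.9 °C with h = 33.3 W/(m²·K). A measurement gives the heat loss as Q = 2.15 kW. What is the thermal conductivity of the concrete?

k = 1.24 W/m·K

ΣR = ΔT/Q = |23.2 − -3.9|/2150 = 0.01260 K/W
Known resistances:
  R_common brick = L/(kA) = 0.113/(0.850·28.7) = 0.004632 K/W
  R_conv,out = 1/(hA) = 1/(33.3·28.7) = 0.001046 K/W
R_concrete = ΣR − ΣR_known = 0.01260 − 0.005678 = 0.006922 K/W
L/(kA) = 0.006922 ⇒ k = 0.246/(0.006922·28.7) = 1.24 W/m·K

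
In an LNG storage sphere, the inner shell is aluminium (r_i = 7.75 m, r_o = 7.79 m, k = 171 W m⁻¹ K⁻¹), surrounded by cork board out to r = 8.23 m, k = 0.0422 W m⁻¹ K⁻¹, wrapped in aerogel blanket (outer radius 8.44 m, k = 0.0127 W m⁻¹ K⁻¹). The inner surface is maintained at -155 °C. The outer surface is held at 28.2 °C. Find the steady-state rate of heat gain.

Treat each layer as a resistance in series:
  R_aluminium = (1/7.75 − 1/7.79)/(4πk) = 6.626×10^-4/(4π·171) = 3.083×10^-7 K/W
  R_cork board = (1/7.79 − 1/8.23)/(4πk) = 0.006863/(4π·0.0422) = 0.01294 K/W
  R_aerogel blanket = (1/8.23 − 1/8.44)/(4πk) = 0.003023/(4π·0.0127) = 0.01894 K/W
ΣR = 3.083×10^-7 + 0.01294 + 0.01894 = 0.03188 K/W
Q = ΔT/ΣR = (-155 °C − 28.2 °C)/0.03188 = -5750 W
(Negative Q ⇒ heat flows inward; heat gain = 5750 W.)

Q = 5750 W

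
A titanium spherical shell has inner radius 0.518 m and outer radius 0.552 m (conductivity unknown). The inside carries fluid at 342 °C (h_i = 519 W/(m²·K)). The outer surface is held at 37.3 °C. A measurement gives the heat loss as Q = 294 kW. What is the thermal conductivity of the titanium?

k = 20.4 W/m·K

ΣR = ΔT/Q = |342 − 37.3|/2.94×10^5 = 0.001036 K/W
Known resistances:
  R_conv,in = 1/(4πr²h) = 1/(4π·0.518²·519) = 5.714×10^-4 K/W
R_titanium = ΣR − ΣR_known = 0.001036 − 5.714×10^-4 = 4.646×10^-4 K/W
(1/r₁−1/r₂)/(4πk) = 4.646×10^-4 ⇒ k = 0.1189/(4π·4.646×10^-4) = 20.4 W/m·K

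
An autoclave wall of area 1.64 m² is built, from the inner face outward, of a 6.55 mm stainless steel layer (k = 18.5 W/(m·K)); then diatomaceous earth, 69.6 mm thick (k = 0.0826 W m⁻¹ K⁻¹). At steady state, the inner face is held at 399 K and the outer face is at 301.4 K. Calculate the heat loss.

Series thermal resistances, inner to outer:
  R_stainless steel = L/(kA) = 0.00655/(18.5·1.64) = 2.159×10^-4 K/W
  R_diatomaceous earth = L/(kA) = 0.0696/(0.0826·1.64) = 0.5138 K/W
ΣR = 2.159×10^-4 + 0.5138 = 0.5140 K/W
Q = ΔT/ΣR = (399 K − 301.4 K)/0.5140 = 190 W

Q = 190 W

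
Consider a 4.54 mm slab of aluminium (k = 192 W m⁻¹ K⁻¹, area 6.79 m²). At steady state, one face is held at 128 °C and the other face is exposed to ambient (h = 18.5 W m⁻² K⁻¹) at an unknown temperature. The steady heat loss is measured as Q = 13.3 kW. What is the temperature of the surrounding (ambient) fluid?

T_out = 22.1 °C

Sum the resistances:
  R_aluminium = L/(kA) = 0.00454/(192·6.79) = 3.482×10^-6 K/W
  R_conv,out = 1/(hA) = 1/(18.5·6.79) = 0.007961 K/W
ΣR = 0.007964 K/W
ΔT = Q·ΣR = 13300 × 0.007964 = 105.9 K
Heat flows outward, so T_out = T_in − ΔT = 128 − 105.9 = 22.1 °C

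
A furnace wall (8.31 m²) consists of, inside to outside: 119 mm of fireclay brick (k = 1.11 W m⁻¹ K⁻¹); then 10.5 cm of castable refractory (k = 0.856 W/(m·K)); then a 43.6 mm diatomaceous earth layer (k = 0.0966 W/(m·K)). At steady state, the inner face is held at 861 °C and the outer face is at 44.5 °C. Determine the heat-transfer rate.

Series thermal resistances, inner to outer:
  R_fireclay brick = L/(kA) = 0.119/(1.11·8.31) = 0.01290 K/W
  R_castable refractory = L/(kA) = 0.105/(0.856·8.31) = 0.01476 K/W
  R_diatomaceous earth = L/(kA) = 0.0436/(0.0966·8.31) = 0.05431 K/W
ΣR = 0.01290 + 0.01476 + 0.05431 = 0.08197 K/W
Q = ΔT/ΣR = (861 °C − 44.5 °C)/0.08197 = 9960 W

Q = 9.96 kW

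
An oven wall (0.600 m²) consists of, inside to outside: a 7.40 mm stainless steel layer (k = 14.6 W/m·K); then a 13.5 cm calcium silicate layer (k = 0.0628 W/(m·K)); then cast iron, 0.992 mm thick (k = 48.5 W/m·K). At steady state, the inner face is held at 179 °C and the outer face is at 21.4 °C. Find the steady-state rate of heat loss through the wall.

Q = 44.0 W

Series thermal resistances, inner to outer:
  R_stainless steel = L/(kA) = 0.00740/(14.6·0.600) = 8.447×10^-4 K/W
  R_calcium silicate = L/(kA) = 0.135/(0.0628·0.600) = 3.583 K/W
  R_cast iron = L/(kA) = 9.92×10^-4/(48.5·0.600) = 3.409×10^-5 K/W
ΣR = 8.447×10^-4 + 3.583 + 3.409×10^-5 = 3.584 K/W
Q = ΔT/ΣR = (179 °C − 21.4 °C)/3.584 = 44.0 W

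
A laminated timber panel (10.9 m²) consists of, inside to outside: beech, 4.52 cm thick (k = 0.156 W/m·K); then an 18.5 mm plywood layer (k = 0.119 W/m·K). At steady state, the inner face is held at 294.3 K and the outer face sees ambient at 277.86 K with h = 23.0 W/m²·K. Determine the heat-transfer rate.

Q = 367 W

Treat each layer as a resistance in series:
  R_beech = L/(kA) = 0.0452/(0.156·10.9) = 0.02658 K/W
  R_plywood = L/(kA) = 0.0185/(0.119·10.9) = 0.01426 K/W
  R_conv,out = 1/(hA) = 1/(23.0·10.9) = 0.003989 K/W
ΣR = 0.02658 + 0.01426 + 0.003989 = 0.04483 K/W
Q = ΔT/ΣR = (294.3 K − 277.86 K)/0.04483 = 367 W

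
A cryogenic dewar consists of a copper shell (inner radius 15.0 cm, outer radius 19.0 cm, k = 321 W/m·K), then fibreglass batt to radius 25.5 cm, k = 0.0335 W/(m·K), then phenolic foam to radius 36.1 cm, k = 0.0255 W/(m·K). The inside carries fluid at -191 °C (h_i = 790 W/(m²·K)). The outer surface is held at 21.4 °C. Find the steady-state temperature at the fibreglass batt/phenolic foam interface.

T = -91.1 °C

Series thermal resistances, inner to outer:
  R_conv,in = 1/(4πr²h) = 1/(4π·0.150²·790) = 0.004477 K/W
  R_copper = (1/0.150 − 1/0.190)/(4πk) = 1.404/(4π·321) = 3.479×10^-4 K/W
  R_fibreglass batt = (1/0.190 − 1/0.255)/(4πk) = 1.342/(4π·0.0335) = 3.187 K/W
  R_phenolic foam = (1/0.255 − 1/0.361)/(4πk) = 1.151/(4π·0.0255) = 3.593 K/W
ΣR = 0.004477 + 3.479×10^-4 + 3.187 + 3.593 = 6.785 K/W
Q = ΔT/ΣR = (-191 °C − 21.4 °C)/6.785 = -31.30 W
From the inner boundary to the fibreglass batt/phenolic foam interface, ΣR_partial = 3.192 K/W.
T_interface = T_in − Q·ΣR_partial = -191 °C − (-31.30)(3.192) = -91.1 °C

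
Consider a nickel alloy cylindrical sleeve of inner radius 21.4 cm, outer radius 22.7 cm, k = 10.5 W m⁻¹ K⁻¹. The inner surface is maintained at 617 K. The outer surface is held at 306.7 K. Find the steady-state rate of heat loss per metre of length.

Q' = 347 kW/m

Q' = 2πk·ΔT/ln(r₂/r₁) = 2π × 10.5 × 310.3 / ln(0.227/0.214) = 3.47×10^5 W/m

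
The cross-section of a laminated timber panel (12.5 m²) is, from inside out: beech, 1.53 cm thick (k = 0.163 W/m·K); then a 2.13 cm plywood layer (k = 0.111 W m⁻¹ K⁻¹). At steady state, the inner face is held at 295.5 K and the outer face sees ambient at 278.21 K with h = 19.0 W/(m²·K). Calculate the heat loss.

Q = 639 W

Resistance network (inner→outer):
  R_beech = L/(kA) = 0.0153/(0.163·12.5) = 0.007509 K/W
  R_plywood = L/(kA) = 0.0213/(0.111·12.5) = 0.01535 K/W
  R_conv,out = 1/(hA) = 1/(19.0·12.5) = 0.004211 K/W
ΣR = 0.007509 + 0.01535 + 0.004211 = 0.02707 K/W
Q = ΔT/ΣR = (295.5 K − 278.21 K)/0.02707 = 639 W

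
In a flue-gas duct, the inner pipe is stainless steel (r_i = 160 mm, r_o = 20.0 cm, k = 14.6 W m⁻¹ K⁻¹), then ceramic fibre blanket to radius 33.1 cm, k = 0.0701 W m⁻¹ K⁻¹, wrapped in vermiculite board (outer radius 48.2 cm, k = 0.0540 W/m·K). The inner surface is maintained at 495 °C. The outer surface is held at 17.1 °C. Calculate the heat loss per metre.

Series thermal resistances, inner to outer:
  R'_stainless steel = ln(0.200/0.160)/(2πk) = 0.2231/(2π·14.6) = 0.002432 m·K/W
  R'_ceramic fibre blanket = ln(0.331/0.200)/(2πk) = 0.5038/(2π·0.0701) = 1.144 m·K/W
  R'_vermiculite board = ln(0.482/0.331)/(2πk) = 0.3758/(2π·0.0540) = 1.108 m·K/W
ΣR = 0.002432 + 1.144 + 1.108 = 2.254 m·K/W
Q' = ΔT/ΣR = (495 °C − 17.1 °C)/2.254 = 212 W/m

Q' = 212 W/m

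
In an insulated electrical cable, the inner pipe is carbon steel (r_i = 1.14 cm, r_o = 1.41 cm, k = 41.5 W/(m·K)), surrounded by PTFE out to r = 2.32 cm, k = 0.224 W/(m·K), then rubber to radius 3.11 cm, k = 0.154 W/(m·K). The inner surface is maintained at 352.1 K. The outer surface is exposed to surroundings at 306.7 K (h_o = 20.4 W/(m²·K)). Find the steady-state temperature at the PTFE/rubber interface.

Treat each layer as a resistance in series:
  R'_carbon steel = ln(0.0141/0.0114)/(2πk) = 0.2126/(2π·41.5) = 8.152×10^-4 m·K/W
  R'_PTFE = ln(0.0232/0.0141)/(2πk) = 0.4980/(2π·0.224) = 0.3538 m·K/W
  R'_rubber = ln(0.0311/0.0232)/(2πk) = 0.2931/(2π·0.154) = 0.3029 m·K/W
  R'_conv,out = 1/(2πr h) = 1/(2π·0.0311·20.4) = 0.2509 m·K/W
ΣR = 8.152×10^-4 + 0.3538 + 0.3029 + 0.2509 = 0.9084 m·K/W
Q' = ΔT/ΣR = (352.1 K − 306.7 K)/0.9084 = 49.98 W/m
From the inner boundary to the PTFE/rubber interface, ΣR_partial = 0.3546 m·K/W.
T_interface = T_in − Q'·ΣR_partial = 352.1 K − (49.98)(0.3546) = 334.4 K

T = 334.4 K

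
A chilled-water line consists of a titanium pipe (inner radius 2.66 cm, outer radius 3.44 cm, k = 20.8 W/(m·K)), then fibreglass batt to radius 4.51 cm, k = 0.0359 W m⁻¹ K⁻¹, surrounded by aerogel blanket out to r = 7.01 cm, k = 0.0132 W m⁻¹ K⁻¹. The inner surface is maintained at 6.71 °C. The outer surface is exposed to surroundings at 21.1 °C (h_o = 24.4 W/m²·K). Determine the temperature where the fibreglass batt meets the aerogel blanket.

Treat each layer as a resistance in series:
  R'_titanium = ln(0.0344/0.0266)/(2πk) = 0.2571/(2π·20.8) = 0.001968 m·K/W
  R'_fibreglass batt = ln(0.0451/0.0344)/(2πk) = 0.2708/(2π·0.0359) = 1.201 m·K/W
  R'_aerogel blanket = ln(0.0701/0.0451)/(2πk) = 0.4410/(2π·0.0132) = 5.318 m·K/W
  R'_conv,out = 1/(2πr h) = 1/(2π·0.0701·24.4) = 0.09305 m·K/W
ΣR = 0.001968 + 1.201 + 5.318 + 0.09305 = 6.614 m·K/W
Q' = ΔT/ΣR = (6.71 °C − 21.1 °C)/6.614 = -2.176 W/m
From the inner boundary to the fibreglass batt/aerogel blanket interface, ΣR_partial = 1.203 m·K/W.
T_interface = T_in − Q'·ΣR_partial = 6.71 °C − (-2.176)(1.203) = 9.33 °C

T = 9.33 °C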